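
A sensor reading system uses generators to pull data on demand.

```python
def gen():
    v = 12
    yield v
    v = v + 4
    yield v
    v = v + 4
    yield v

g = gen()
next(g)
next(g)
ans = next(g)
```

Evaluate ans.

Step 1: Trace through generator execution:
  Yield 1: v starts at 12, yield 12
  Yield 2: v = 12 + 4 = 16, yield 16
  Yield 3: v = 16 + 4 = 20, yield 20
Step 2: First next() gets 12, second next() gets the second value, third next() yields 20.
Therefore ans = 20.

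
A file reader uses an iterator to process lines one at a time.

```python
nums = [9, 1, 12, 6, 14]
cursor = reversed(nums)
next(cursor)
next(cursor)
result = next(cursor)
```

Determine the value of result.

Step 1: reversed([9, 1, 12, 6, 14]) gives iterator: [14, 6, 12, 1, 9].
Step 2: First next() = 14, second next() = 6.
Step 3: Third next() = 12.
Therefore result = 12.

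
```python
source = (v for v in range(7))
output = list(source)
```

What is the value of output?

Step 1: Generator expression iterates range(7): [0, 1, 2, 3, 4, 5, 6].
Step 2: list() collects all values.
Therefore output = [0, 1, 2, 3, 4, 5, 6].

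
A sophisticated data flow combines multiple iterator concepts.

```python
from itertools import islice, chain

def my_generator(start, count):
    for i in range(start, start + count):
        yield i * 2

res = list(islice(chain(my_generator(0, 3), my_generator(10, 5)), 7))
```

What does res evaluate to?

Step 1: my_generator(0, 3) yields [0, 2, 4].
Step 2: my_generator(10, 5) yields [20, 22, 24, 26, 28].
Step 3: chain concatenates: [0, 2, 4, 20, 22, 24, 26, 28].
Step 4: islice takes first 7: [0, 2, 4, 20, 22, 24, 26].
Therefore res = [0, 2, 4, 20, 22, 24, 26].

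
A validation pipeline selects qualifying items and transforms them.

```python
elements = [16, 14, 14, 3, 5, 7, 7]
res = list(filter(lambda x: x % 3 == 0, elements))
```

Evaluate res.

Step 1: Filter elements divisible by 3:
  16 % 3 = 1: removed
  14 % 3 = 2: removed
  14 % 3 = 2: removed
  3 % 3 = 0: kept
  5 % 3 = 2: removed
  7 % 3 = 1: removed
  7 % 3 = 1: removed
Therefore res = [3].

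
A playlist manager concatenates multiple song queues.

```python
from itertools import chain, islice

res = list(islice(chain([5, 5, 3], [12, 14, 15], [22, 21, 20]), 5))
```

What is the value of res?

Step 1: chain([5, 5, 3], [12, 14, 15], [22, 21, 20]) = [5, 5, 3, 12, 14, 15, 22, 21, 20].
Step 2: islice takes first 5 elements: [5, 5, 3, 12, 14].
Therefore res = [5, 5, 3, 12, 14].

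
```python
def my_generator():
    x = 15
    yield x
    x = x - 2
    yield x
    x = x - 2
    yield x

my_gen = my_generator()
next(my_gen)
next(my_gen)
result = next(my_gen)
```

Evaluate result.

Step 1: Trace through generator execution:
  Yield 1: x starts at 15, yield 15
  Yield 2: x = 15 - 2 = 13, yield 13
  Yield 3: x = 13 - 2 = 11, yield 11
Step 2: First next() gets 15, second next() gets the second value, third next() yields 11.
Therefore result = 11.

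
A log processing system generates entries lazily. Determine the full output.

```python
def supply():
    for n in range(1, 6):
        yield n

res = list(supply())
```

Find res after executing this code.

Step 1: The generator yields each value from range(1, 6).
Step 2: list() consumes all yields: [1, 2, 3, 4, 5].
Therefore res = [1, 2, 3, 4, 5].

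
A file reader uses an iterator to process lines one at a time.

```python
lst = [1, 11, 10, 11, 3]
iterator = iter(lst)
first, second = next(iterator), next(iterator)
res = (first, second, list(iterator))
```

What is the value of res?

Step 1: Create iterator over [1, 11, 10, 11, 3].
Step 2: first = 1, second = 11.
Step 3: Remaining elements: [10, 11, 3].
Therefore res = (1, 11, [10, 11, 3]).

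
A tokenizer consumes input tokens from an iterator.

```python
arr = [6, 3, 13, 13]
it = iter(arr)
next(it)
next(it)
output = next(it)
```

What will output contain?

Step 1: Create iterator over [6, 3, 13, 13].
Step 2: next() consumes 6.
Step 3: next() consumes 3.
Step 4: next() returns 13.
Therefore output = 13.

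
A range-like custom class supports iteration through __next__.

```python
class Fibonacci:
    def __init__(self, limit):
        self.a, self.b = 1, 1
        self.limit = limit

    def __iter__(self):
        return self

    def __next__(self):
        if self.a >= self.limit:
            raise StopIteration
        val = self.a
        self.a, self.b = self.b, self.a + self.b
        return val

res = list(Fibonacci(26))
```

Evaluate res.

Step 1: Fibonacci-like sequence (a=1, b=1) until >= 26:
  Yield 1, then a,b = 1,2
  Yield 1, then a,b = 2,3
  Yield 2, then a,b = 3,5
  Yield 3, then a,b = 5,8
  Yield 5, then a,b = 8,13
  Yield 8, then a,b = 13,21
  Yield 13, then a,b = 21,34
  Yield 21, then a,b = 34,55
Step 2: 34 >= 26, stop.
Therefore res = [1, 1, 2, 3, 5, 8, 13, 21].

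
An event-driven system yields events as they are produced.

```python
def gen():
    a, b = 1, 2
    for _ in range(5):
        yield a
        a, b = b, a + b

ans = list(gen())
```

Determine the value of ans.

Step 1: Fibonacci-like sequence starting with a=1, b=2:
  Iteration 1: yield a=1, then a,b = 2,3
  Iteration 2: yield a=2, then a,b = 3,5
  Iteration 3: yield a=3, then a,b = 5,8
  Iteration 4: yield a=5, then a,b = 8,13
  Iteration 5: yield a=8, then a,b = 13,21
Therefore ans = [1, 2, 3, 5, 8].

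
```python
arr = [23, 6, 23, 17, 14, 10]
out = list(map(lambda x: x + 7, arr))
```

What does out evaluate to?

Step 1: Apply lambda x: x + 7 to each element:
  23 -> 30
  6 -> 13
  23 -> 30
  17 -> 24
  14 -> 21
  10 -> 17
Therefore out = [30, 13, 30, 24, 21, 17].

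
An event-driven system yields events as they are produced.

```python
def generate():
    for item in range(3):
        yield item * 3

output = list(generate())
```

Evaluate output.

Step 1: For each item in range(3), yield item * 3:
  item=0: yield 0 * 3 = 0
  item=1: yield 1 * 3 = 3
  item=2: yield 2 * 3 = 6
Therefore output = [0, 3, 6].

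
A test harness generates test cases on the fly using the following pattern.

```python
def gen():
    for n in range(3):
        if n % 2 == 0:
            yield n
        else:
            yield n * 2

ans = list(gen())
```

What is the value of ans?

Step 1: For each n in range(3), yield n if even, else n*2:
  n=0 (even): yield 0
  n=1 (odd): yield 1*2 = 2
  n=2 (even): yield 2
Therefore ans = [0, 2, 2].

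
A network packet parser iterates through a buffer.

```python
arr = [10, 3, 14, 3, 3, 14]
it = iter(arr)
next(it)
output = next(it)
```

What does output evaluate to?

Step 1: Create iterator over [10, 3, 14, 3, 3, 14].
Step 2: next() consumes 10.
Step 3: next() returns 3.
Therefore output = 3.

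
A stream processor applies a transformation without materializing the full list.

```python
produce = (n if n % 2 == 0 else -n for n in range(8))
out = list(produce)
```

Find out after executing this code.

Step 1: For each n in range(8), yield n if even, else -n:
  n=0: even, yield 0
  n=1: odd, yield -1
  n=2: even, yield 2
  n=3: odd, yield -3
  n=4: even, yield 4
  n=5: odd, yield -5
  n=6: even, yield 6
  n=7: odd, yield -7
Therefore out = [0, -1, 2, -3, 4, -5, 6, -7].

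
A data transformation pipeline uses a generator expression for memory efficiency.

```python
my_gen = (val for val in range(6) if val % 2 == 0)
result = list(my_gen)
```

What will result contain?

Step 1: Filter range(6) keeping only even values:
  val=0: even, included
  val=1: odd, excluded
  val=2: even, included
  val=3: odd, excluded
  val=4: even, included
  val=5: odd, excluded
Therefore result = [0, 2, 4].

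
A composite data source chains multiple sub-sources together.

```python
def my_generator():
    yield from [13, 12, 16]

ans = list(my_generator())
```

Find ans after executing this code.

Step 1: yield from delegates to the iterable, yielding each element.
Step 2: Collected values: [13, 12, 16].
Therefore ans = [13, 12, 16].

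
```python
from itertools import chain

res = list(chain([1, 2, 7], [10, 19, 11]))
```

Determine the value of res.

Step 1: chain() concatenates iterables: [1, 2, 7] + [10, 19, 11].
Therefore res = [1, 2, 7, 10, 19, 11].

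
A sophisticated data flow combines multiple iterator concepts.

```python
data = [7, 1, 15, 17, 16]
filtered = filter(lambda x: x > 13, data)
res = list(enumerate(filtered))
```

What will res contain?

Step 1: Filter [7, 1, 15, 17, 16] for > 13: [15, 17, 16].
Step 2: enumerate re-indexes from 0: [(0, 15), (1, 17), (2, 16)].
Therefore res = [(0, 15), (1, 17), (2, 16)].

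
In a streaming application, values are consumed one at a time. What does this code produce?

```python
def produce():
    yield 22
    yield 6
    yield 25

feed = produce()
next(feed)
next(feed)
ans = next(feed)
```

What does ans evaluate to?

Step 1: produce() creates a generator.
Step 2: next(feed) yields 22 (consumed and discarded).
Step 3: next(feed) yields 6 (consumed and discarded).
Step 4: next(feed) yields 25, assigned to ans.
Therefore ans = 25.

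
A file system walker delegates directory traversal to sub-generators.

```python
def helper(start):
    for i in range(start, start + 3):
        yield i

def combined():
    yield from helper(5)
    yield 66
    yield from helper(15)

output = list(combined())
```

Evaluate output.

Step 1: combined() delegates to helper(5):
  yield 5
  yield 6
  yield 7
Step 2: yield 66
Step 3: Delegates to helper(15):
  yield 15
  yield 16
  yield 17
Therefore output = [5, 6, 7, 66, 15, 16, 17].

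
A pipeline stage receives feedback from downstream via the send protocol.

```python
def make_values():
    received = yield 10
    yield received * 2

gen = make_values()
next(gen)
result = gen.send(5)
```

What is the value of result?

Step 1: next(gen) advances to first yield, producing 10.
Step 2: send(5) resumes, received = 5.
Step 3: yield received * 2 = 5 * 2 = 10.
Therefore result = 10.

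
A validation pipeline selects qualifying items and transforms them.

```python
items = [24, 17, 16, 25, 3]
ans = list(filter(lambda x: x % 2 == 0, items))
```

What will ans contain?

Step 1: Filter elements divisible by 2:
  24 % 2 = 0: kept
  17 % 2 = 1: removed
  16 % 2 = 0: kept
  25 % 2 = 1: removed
  3 % 2 = 1: removed
Therefore ans = [24, 16].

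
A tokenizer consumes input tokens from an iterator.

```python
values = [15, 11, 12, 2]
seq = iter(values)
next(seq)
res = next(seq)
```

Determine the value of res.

Step 1: Create iterator over [15, 11, 12, 2].
Step 2: next() consumes 15.
Step 3: next() returns 11.
Therefore res = 11.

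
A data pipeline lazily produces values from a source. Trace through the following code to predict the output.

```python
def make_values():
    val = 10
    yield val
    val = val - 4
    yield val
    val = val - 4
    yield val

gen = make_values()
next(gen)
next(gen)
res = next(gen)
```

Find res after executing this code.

Step 1: Trace through generator execution:
  Yield 1: val starts at 10, yield 10
  Yield 2: val = 10 - 4 = 6, yield 6
  Yield 3: val = 6 - 4 = 2, yield 2
Step 2: First next() gets 10, second next() gets the second value, third next() yields 2.
Therefore res = 2.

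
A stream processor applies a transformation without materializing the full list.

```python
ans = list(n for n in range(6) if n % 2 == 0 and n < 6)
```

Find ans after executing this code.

Step 1: Filter range(6) where n % 2 == 0 and n < 6:
  n=0: both conditions met, included
  n=1: excluded (1 % 2 != 0)
  n=2: both conditions met, included
  n=3: excluded (3 % 2 != 0)
  n=4: both conditions met, included
  n=5: excluded (5 % 2 != 0)
Therefore ans = [0, 2, 4].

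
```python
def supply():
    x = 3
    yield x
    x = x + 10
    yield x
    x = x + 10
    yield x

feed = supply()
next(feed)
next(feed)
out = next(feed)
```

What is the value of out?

Step 1: Trace through generator execution:
  Yield 1: x starts at 3, yield 3
  Yield 2: x = 3 + 10 = 13, yield 13
  Yield 3: x = 13 + 10 = 23, yield 23
Step 2: First next() gets 3, second next() gets the second value, third next() yields 23.
Therefore out = 23.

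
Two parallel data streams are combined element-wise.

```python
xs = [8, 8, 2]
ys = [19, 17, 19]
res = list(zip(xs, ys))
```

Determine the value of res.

Step 1: zip pairs elements at same index:
  Index 0: (8, 19)
  Index 1: (8, 17)
  Index 2: (2, 19)
Therefore res = [(8, 19), (8, 17), (2, 19)].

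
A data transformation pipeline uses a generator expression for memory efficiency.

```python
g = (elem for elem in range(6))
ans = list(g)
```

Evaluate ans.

Step 1: Generator expression iterates range(6): [0, 1, 2, 3, 4, 5].
Step 2: list() collects all values.
Therefore ans = [0, 1, 2, 3, 4, 5].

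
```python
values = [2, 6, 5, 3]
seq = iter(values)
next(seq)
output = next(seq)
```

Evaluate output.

Step 1: Create iterator over [2, 6, 5, 3].
Step 2: next() consumes 2.
Step 3: next() returns 6.
Therefore output = 6.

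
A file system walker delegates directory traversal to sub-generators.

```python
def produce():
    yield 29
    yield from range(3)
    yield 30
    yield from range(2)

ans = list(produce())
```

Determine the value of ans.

Step 1: Trace yields in order:
  yield 29
  yield 0
  yield 1
  yield 2
  yield 30
  yield 0
  yield 1
Therefore ans = [29, 0, 1, 2, 30, 0, 1].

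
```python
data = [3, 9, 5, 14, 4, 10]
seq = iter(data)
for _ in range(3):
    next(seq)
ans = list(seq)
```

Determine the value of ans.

Step 1: Create iterator over [3, 9, 5, 14, 4, 10].
Step 2: Advance 3 positions (consuming [3, 9, 5]).
Step 3: list() collects remaining elements: [14, 4, 10].
Therefore ans = [14, 4, 10].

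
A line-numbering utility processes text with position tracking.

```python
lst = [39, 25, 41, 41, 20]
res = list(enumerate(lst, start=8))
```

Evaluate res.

Step 1: enumerate with start=8:
  (8, 39)
  (9, 25)
  (10, 41)
  (11, 41)
  (12, 20)
Therefore res = [(8, 39), (9, 25), (10, 41), (11, 41), (12, 20)].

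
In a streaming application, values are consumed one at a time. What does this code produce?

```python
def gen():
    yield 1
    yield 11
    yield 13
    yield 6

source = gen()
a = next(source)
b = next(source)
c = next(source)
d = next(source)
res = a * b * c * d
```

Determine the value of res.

Step 1: Create generator and consume all values:
  a = next(source) = 1
  b = next(source) = 11
  c = next(source) = 13
  d = next(source) = 6
Step 2: res = 1 * 11 * 13 * 6 = 858.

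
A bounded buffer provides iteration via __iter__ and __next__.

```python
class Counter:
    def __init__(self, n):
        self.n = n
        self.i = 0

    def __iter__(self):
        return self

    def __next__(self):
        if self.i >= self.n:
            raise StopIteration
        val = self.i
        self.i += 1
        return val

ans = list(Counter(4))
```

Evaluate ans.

Step 1: Counter(4) creates an iterator counting 0 to 3.
Step 2: list() consumes all values: [0, 1, 2, 3].
Therefore ans = [0, 1, 2, 3].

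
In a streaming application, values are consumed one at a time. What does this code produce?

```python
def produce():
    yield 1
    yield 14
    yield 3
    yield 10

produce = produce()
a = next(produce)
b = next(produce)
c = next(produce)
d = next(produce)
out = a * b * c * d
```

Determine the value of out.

Step 1: Create generator and consume all values:
  a = next(produce) = 1
  b = next(produce) = 14
  c = next(produce) = 3
  d = next(produce) = 10
Step 2: out = 1 * 14 * 3 * 10 = 420.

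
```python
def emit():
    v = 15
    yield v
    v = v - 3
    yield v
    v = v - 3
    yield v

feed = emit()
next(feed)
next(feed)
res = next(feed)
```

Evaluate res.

Step 1: Trace through generator execution:
  Yield 1: v starts at 15, yield 15
  Yield 2: v = 15 - 3 = 12, yield 12
  Yield 3: v = 12 - 3 = 9, yield 9
Step 2: First next() gets 15, second next() gets the second value, third next() yields 9.
Therefore res = 9.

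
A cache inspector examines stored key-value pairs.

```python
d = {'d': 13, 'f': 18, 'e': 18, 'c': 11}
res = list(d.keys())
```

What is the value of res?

Step 1: d.keys() returns the dictionary keys in insertion order.
Therefore res = ['d', 'f', 'e', 'c'].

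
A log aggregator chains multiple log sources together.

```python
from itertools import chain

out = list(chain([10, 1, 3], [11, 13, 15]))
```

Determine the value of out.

Step 1: chain() concatenates iterables: [10, 1, 3] + [11, 13, 15].
Therefore out = [10, 1, 3, 11, 13, 15].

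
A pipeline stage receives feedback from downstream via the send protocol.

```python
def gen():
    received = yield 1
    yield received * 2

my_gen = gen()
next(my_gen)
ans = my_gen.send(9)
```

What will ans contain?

Step 1: next(my_gen) advances to first yield, producing 1.
Step 2: send(9) resumes, received = 9.
Step 3: yield received * 2 = 9 * 2 = 18.
Therefore ans = 18.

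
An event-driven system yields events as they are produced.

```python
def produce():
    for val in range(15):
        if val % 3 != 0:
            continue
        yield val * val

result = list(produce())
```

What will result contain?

Step 1: Only yield val**2 when val is divisible by 3:
  val=0: 0 % 3 == 0, yield 0**2 = 0
  val=3: 3 % 3 == 0, yield 3**2 = 9
  val=6: 6 % 3 == 0, yield 6**2 = 36
  val=9: 9 % 3 == 0, yield 9**2 = 81
  val=12: 12 % 3 == 0, yield 12**2 = 144
Therefore result = [0, 9, 36, 81, 144].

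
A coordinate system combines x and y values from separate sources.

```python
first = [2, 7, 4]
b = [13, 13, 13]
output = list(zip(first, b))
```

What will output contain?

Step 1: zip pairs elements at same index:
  Index 0: (2, 13)
  Index 1: (7, 13)
  Index 2: (4, 13)
Therefore output = [(2, 13), (7, 13), (4, 13)].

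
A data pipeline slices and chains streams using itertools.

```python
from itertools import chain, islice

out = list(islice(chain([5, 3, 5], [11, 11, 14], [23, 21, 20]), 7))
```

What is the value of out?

Step 1: chain([5, 3, 5], [11, 11, 14], [23, 21, 20]) = [5, 3, 5, 11, 11, 14, 23, 21, 20].
Step 2: islice takes first 7 elements: [5, 3, 5, 11, 11, 14, 23].
Therefore out = [5, 3, 5, 11, 11, 14, 23].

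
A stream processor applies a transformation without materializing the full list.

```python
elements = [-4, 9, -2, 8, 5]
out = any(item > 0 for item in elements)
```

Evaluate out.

Step 1: Check item > 0 for each element in [-4, 9, -2, 8, 5]:
  -4 > 0: False
  9 > 0: True
  -2 > 0: False
  8 > 0: True
  5 > 0: True
Step 2: any() returns True.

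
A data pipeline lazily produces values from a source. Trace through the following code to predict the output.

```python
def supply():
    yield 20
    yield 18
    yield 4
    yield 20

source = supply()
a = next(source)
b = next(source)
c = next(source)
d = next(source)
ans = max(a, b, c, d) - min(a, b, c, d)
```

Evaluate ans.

Step 1: Create generator and consume all values:
  a = next(source) = 20
  b = next(source) = 18
  c = next(source) = 4
  d = next(source) = 20
Step 2: max = 20, min = 4, ans = 20 - 4 = 16.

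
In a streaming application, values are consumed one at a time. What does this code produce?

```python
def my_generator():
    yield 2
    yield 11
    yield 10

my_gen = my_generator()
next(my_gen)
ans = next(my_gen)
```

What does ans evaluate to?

Step 1: my_generator() creates a generator.
Step 2: next(my_gen) yields 2 (consumed and discarded).
Step 3: next(my_gen) yields 11, assigned to ans.
Therefore ans = 11.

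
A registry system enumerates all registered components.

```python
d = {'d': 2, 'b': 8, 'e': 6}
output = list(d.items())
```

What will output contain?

Step 1: d.items() returns (key, value) pairs in insertion order.
Therefore output = [('d', 2), ('b', 8), ('e', 6)].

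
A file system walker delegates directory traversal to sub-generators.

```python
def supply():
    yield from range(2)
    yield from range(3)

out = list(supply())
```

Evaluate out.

Step 1: Trace yields in order:
  yield 0
  yield 1
  yield 0
  yield 1
  yield 2
Therefore out = [0, 1, 0, 1, 2].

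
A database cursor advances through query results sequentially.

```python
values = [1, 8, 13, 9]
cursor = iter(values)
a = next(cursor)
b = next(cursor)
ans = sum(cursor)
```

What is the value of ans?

Step 1: Create iterator over [1, 8, 13, 9].
Step 2: a = next() = 1, b = next() = 8.
Step 3: sum() of remaining [13, 9] = 22.
Therefore ans = 22.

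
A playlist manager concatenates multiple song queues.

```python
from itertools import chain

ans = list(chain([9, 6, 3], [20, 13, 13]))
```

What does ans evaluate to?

Step 1: chain() concatenates iterables: [9, 6, 3] + [20, 13, 13].
Therefore ans = [9, 6, 3, 20, 13, 13].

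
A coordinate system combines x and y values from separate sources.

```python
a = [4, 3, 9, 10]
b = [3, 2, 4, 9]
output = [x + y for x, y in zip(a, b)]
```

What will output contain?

Step 1: Add corresponding elements:
  4 + 3 = 7
  3 + 2 = 5
  9 + 4 = 13
  10 + 9 = 19
Therefore output = [7, 5, 13, 19].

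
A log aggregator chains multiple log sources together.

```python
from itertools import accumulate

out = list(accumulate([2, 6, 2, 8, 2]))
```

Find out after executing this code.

Step 1: accumulate computes running sums:
  + 2 = 2
  + 6 = 8
  + 2 = 10
  + 8 = 18
  + 2 = 20
Therefore out = [2, 8, 10, 18, 20].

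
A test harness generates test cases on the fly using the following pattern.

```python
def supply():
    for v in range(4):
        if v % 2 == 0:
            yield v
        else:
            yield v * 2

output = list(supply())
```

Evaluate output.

Step 1: For each v in range(4), yield v if even, else v*2:
  v=0 (even): yield 0
  v=1 (odd): yield 1*2 = 2
  v=2 (even): yield 2
  v=3 (odd): yield 3*2 = 6
Therefore output = [0, 2, 2, 6].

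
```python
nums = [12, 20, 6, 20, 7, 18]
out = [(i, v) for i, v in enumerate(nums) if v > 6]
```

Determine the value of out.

Step 1: Filter enumerate([12, 20, 6, 20, 7, 18]) keeping v > 6:
  (0, 12): 12 > 6, included
  (1, 20): 20 > 6, included
  (2, 6): 6 <= 6, excluded
  (3, 20): 20 > 6, included
  (4, 7): 7 > 6, included
  (5, 18): 18 > 6, included
Therefore out = [(0, 12), (1, 20), (3, 20), (4, 7), (5, 18)].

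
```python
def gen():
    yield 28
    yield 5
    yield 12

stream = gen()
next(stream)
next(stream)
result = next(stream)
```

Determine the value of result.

Step 1: gen() creates a generator.
Step 2: next(stream) yields 28 (consumed and discarded).
Step 3: next(stream) yields 5 (consumed and discarded).
Step 4: next(stream) yields 12, assigned to result.
Therefore result = 12.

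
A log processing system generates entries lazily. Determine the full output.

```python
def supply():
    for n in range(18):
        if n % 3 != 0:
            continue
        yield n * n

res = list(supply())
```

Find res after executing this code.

Step 1: Only yield n**2 when n is divisible by 3:
  n=0: 0 % 3 == 0, yield 0**2 = 0
  n=3: 3 % 3 == 0, yield 3**2 = 9
  n=6: 6 % 3 == 0, yield 6**2 = 36
  n=9: 9 % 3 == 0, yield 9**2 = 81
  n=12: 12 % 3 == 0, yield 12**2 = 144
  n=15: 15 % 3 == 0, yield 15**2 = 225
Therefore res = [0, 9, 36, 81, 144, 225].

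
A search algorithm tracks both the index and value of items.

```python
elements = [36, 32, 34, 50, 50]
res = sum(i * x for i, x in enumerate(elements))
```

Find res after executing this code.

Step 1: Compute i * x for each (i, x) in enumerate([36, 32, 34, 50, 50]):
  i=0, x=36: 0*36 = 0
  i=1, x=32: 1*32 = 32
  i=2, x=34: 2*34 = 68
  i=3, x=50: 3*50 = 150
  i=4, x=50: 4*50 = 200
Step 2: sum = 0 + 32 + 68 + 150 + 200 = 450.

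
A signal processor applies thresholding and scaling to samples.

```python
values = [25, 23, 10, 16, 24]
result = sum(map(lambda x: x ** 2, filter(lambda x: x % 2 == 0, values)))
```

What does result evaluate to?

Step 1: Filter even numbers from [25, 23, 10, 16, 24]: [10, 16, 24]
Step 2: Square each: [100, 256, 576]
Step 3: Sum = 932.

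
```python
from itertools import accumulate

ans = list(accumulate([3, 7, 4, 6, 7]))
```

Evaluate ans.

Step 1: accumulate computes running sums:
  + 3 = 3
  + 7 = 10
  + 4 = 14
  + 6 = 20
  + 7 = 27
Therefore ans = [3, 10, 14, 20, 27].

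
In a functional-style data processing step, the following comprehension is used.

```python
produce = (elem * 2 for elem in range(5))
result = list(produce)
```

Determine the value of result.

Step 1: For each elem in range(5), compute elem*2:
  elem=0: 0*2 = 0
  elem=1: 1*2 = 2
  elem=2: 2*2 = 4
  elem=3: 3*2 = 6
  elem=4: 4*2 = 8
Therefore result = [0, 2, 4, 6, 8].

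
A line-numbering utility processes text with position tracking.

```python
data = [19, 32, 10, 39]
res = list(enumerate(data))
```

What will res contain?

Step 1: enumerate pairs each element with its index:
  (0, 19)
  (1, 32)
  (2, 10)
  (3, 39)
Therefore res = [(0, 19), (1, 32), (2, 10), (3, 39)].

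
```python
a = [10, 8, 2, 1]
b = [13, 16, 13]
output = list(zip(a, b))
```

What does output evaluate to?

Step 1: zip stops at shortest (len(a)=4, len(b)=3):
  Index 0: (10, 13)
  Index 1: (8, 16)
  Index 2: (2, 13)
Step 2: Last element of a (1) has no pair, dropped.
Therefore output = [(10, 13), (8, 16), (2, 13)].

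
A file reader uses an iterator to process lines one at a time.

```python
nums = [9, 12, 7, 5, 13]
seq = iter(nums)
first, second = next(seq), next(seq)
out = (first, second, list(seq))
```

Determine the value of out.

Step 1: Create iterator over [9, 12, 7, 5, 13].
Step 2: first = 9, second = 12.
Step 3: Remaining elements: [7, 5, 13].
Therefore out = (9, 12, [7, 5, 13]).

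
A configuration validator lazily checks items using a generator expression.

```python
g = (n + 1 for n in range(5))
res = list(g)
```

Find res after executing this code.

Step 1: For each n in range(5), compute n+1:
  n=0: 0+1 = 1
  n=1: 1+1 = 2
  n=2: 2+1 = 3
  n=3: 3+1 = 4
  n=4: 4+1 = 5
Therefore res = [1, 2, 3, 4, 5].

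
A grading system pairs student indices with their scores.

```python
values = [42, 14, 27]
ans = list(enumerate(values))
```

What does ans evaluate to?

Step 1: enumerate pairs each element with its index:
  (0, 42)
  (1, 14)
  (2, 27)
Therefore ans = [(0, 42), (1, 14), (2, 27)].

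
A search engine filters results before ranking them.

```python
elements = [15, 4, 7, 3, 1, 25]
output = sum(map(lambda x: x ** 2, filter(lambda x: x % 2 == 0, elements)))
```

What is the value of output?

Step 1: Filter even numbers from [15, 4, 7, 3, 1, 25]: [4]
Step 2: Square each: [16]
Step 3: Sum = 16.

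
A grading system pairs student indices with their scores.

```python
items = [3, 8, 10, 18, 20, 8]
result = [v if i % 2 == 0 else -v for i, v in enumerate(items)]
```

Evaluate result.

Step 1: For each (i, v), keep v if i is even, negate if odd:
  i=0 (even): keep 3
  i=1 (odd): negate to -8
  i=2 (even): keep 10
  i=3 (odd): negate to -18
  i=4 (even): keep 20
  i=5 (odd): negate to -8
Therefore result = [3, -8, 10, -18, 20, -8].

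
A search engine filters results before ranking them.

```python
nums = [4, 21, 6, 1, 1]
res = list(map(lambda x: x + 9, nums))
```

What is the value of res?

Step 1: Apply lambda x: x + 9 to each element:
  4 -> 13
  21 -> 30
  6 -> 15
  1 -> 10
  1 -> 10
Therefore res = [13, 30, 15, 10, 10].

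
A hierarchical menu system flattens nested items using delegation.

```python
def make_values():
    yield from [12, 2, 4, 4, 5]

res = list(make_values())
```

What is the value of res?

Step 1: yield from delegates to the iterable, yielding each element.
Step 2: Collected values: [12, 2, 4, 4, 5].
Therefore res = [12, 2, 4, 4, 5].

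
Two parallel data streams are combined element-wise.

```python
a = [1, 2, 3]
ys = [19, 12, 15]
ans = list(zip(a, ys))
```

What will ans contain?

Step 1: zip pairs elements at same index:
  Index 0: (1, 19)
  Index 1: (2, 12)
  Index 2: (3, 15)
Therefore ans = [(1, 19), (2, 12), (3, 15)].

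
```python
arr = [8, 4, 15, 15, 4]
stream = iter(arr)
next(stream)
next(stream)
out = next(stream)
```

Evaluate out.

Step 1: Create iterator over [8, 4, 15, 15, 4].
Step 2: next() consumes 8.
Step 3: next() consumes 4.
Step 4: next() returns 15.
Therefore out = 15.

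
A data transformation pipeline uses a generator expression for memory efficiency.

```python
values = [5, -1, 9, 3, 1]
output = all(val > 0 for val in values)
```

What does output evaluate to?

Step 1: Check val > 0 for each element in [5, -1, 9, 3, 1]:
  5 > 0: True
  -1 > 0: False
  9 > 0: True
  3 > 0: True
  1 > 0: True
Step 2: all() returns False.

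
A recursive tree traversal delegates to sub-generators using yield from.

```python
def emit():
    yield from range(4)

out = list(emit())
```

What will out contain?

Step 1: yield from delegates to the iterable, yielding each element.
Step 2: Collected values: [0, 1, 2, 3].
Therefore out = [0, 1, 2, 3].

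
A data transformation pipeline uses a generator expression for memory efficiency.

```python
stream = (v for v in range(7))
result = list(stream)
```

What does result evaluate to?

Step 1: Generator expression iterates range(7): [0, 1, 2, 3, 4, 5, 6].
Step 2: list() collects all values.
Therefore result = [0, 1, 2, 3, 4, 5, 6].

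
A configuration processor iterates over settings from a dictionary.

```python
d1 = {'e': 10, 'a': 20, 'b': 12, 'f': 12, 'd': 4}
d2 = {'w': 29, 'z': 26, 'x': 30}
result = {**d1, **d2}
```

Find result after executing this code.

Step 1: Merge d1 and d2 (d2 values override on key conflicts).
Step 2: d1 has keys ['e', 'a', 'b', 'f', 'd'], d2 has keys ['w', 'z', 'x'].
Therefore result = {'e': 10, 'a': 20, 'b': 12, 'f': 12, 'd': 4, 'w': 29, 'z': 26, 'x': 30}.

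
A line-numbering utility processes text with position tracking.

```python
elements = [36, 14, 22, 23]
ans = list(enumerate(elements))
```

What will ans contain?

Step 1: enumerate pairs each element with its index:
  (0, 36)
  (1, 14)
  (2, 22)
  (3, 23)
Therefore ans = [(0, 36), (1, 14), (2, 22), (3, 23)].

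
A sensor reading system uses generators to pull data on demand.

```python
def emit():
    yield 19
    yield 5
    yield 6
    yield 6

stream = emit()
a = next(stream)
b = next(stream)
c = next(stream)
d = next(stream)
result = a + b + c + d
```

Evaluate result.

Step 1: Create generator and consume all values:
  a = next(stream) = 19
  b = next(stream) = 5
  c = next(stream) = 6
  d = next(stream) = 6
Step 2: result = 19 + 5 + 6 + 6 = 36.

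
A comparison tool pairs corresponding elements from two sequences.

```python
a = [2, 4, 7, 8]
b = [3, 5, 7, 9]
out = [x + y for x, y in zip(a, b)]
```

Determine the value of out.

Step 1: Add corresponding elements:
  2 + 3 = 5
  4 + 5 = 9
  7 + 7 = 14
  8 + 9 = 17
Therefore out = [5, 9, 14, 17].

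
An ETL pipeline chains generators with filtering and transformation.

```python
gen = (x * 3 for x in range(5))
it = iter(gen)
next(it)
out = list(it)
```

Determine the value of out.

Step 1: Generator produces [0, 3, 6, 9, 12].
Step 2: next(it) consumes first element (0).
Step 3: list(it) collects remaining: [3, 6, 9, 12].
Therefore out = [3, 6, 9, 12].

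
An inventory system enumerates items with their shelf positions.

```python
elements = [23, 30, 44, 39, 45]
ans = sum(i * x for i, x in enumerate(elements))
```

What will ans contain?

Step 1: Compute i * x for each (i, x) in enumerate([23, 30, 44, 39, 45]):
  i=0, x=23: 0*23 = 0
  i=1, x=30: 1*30 = 30
  i=2, x=44: 2*44 = 88
  i=3, x=39: 3*39 = 117
  i=4, x=45: 4*45 = 180
Step 2: sum = 0 + 30 + 88 + 117 + 180 = 415.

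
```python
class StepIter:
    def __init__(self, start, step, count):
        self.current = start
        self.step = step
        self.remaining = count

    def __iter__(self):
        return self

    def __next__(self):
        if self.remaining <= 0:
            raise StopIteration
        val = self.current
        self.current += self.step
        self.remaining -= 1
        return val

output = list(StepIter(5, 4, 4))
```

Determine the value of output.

Step 1: StepIter starts at 5, increments by 4, for 4 steps:
  Yield 5, then current += 4
  Yield 9, then current += 4
  Yield 13, then current += 4
  Yield 17, then current += 4
Therefore output = [5, 9, 13, 17].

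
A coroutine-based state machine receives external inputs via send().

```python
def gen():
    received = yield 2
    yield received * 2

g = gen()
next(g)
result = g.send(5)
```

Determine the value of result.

Step 1: next(g) advances to first yield, producing 2.
Step 2: send(5) resumes, received = 5.
Step 3: yield received * 2 = 5 * 2 = 10.
Therefore result = 10.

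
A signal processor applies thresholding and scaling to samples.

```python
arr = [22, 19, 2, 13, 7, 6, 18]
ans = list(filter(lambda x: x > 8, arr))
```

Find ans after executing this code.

Step 1: Filter elements > 8:
  22: kept
  19: kept
  2: removed
  13: kept
  7: removed
  6: removed
  18: kept
Therefore ans = [22, 19, 13, 18].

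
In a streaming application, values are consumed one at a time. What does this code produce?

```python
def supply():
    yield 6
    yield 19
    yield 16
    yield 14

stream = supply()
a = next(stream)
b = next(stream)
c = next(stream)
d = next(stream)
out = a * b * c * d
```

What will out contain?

Step 1: Create generator and consume all values:
  a = next(stream) = 6
  b = next(stream) = 19
  c = next(stream) = 16
  d = next(stream) = 14
Step 2: out = 6 * 19 * 16 * 14 = 25536.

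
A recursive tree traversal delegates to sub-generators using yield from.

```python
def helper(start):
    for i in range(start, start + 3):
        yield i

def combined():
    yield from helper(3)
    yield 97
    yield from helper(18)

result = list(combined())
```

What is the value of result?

Step 1: combined() delegates to helper(3):
  yield 3
  yield 4
  yield 5
Step 2: yield 97
Step 3: Delegates to helper(18):
  yield 18
  yield 19
  yield 20
Therefore result = [3, 4, 5, 97, 18, 19, 20].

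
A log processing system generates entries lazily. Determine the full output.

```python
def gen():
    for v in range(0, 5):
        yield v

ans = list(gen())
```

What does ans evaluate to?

Step 1: The generator yields each value from range(0, 5).
Step 2: list() consumes all yields: [0, 1, 2, 3, 4].
Therefore ans = [0, 1, 2, 3, 4].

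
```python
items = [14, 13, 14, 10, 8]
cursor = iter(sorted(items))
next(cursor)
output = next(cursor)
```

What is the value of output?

Step 1: sorted([14, 13, 14, 10, 8]) = [8, 10, 13, 14, 14].
Step 2: Create iterator and skip 1 elements.
Step 3: next() returns 10.
Therefore output = 10.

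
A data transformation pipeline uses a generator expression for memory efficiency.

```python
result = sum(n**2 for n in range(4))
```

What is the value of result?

Step 1: Compute n**2 for each n in range(4):
  n=0: 0**2 = 0
  n=1: 1**2 = 1
  n=2: 2**2 = 4
  n=3: 3**2 = 9
Step 2: sum = 0 + 1 + 4 + 9 = 14.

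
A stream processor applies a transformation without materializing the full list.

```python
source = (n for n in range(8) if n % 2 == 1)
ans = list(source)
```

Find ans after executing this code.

Step 1: Filter range(8) keeping only odd values:
  n=0: even, excluded
  n=1: odd, included
  n=2: even, excluded
  n=3: odd, included
  n=4: even, excluded
  n=5: odd, included
  n=6: even, excluded
  n=7: odd, included
Therefore ans = [1, 3, 5, 7].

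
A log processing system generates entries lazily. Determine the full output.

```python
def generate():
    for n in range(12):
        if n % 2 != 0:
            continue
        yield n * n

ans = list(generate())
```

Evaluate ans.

Step 1: Only yield n**2 when n is divisible by 2:
  n=0: 0 % 2 == 0, yield 0**2 = 0
  n=2: 2 % 2 == 0, yield 2**2 = 4
  n=4: 4 % 2 == 0, yield 4**2 = 16
  n=6: 6 % 2 == 0, yield 6**2 = 36
  n=8: 8 % 2 == 0, yield 8**2 = 64
  n=10: 10 % 2 == 0, yield 10**2 = 100
Therefore ans = [0, 4, 16, 36, 64, 100].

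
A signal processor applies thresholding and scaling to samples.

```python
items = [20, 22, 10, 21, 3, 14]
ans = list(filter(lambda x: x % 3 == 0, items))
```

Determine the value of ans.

Step 1: Filter elements divisible by 3:
  20 % 3 = 2: removed
  22 % 3 = 1: removed
  10 % 3 = 1: removed
  21 % 3 = 0: kept
  3 % 3 = 0: kept
  14 % 3 = 2: removed
Therefore ans = [21, 3].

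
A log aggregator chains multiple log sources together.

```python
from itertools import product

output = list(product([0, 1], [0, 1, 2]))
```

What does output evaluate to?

Step 1: product([0, 1], [0, 1, 2]) gives all pairs:
  (0, 0)
  (0, 1)
  (0, 2)
  (1, 0)
  (1, 1)
  (1, 2)
Therefore output = [(0, 0), (0, 1), (0, 2), (1, 0), (1, 1), (1, 2)].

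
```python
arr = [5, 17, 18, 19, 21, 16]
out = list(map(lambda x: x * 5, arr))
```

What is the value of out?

Step 1: Apply lambda x: x * 5 to each element:
  5 -> 25
  17 -> 85
  18 -> 90
  19 -> 95
  21 -> 105
  16 -> 80
Therefore out = [25, 85, 90, 95, 105, 80].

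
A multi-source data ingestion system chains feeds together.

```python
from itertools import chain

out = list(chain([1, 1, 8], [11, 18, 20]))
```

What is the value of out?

Step 1: chain() concatenates iterables: [1, 1, 8] + [11, 18, 20].
Therefore out = [1, 1, 8, 11, 18, 20].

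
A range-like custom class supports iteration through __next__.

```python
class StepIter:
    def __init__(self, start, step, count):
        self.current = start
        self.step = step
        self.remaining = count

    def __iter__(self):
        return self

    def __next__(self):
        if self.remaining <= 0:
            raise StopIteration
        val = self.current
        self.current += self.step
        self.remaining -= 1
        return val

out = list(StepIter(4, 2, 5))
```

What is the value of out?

Step 1: StepIter starts at 4, increments by 2, for 5 steps:
  Yield 4, then current += 2
  Yield 6, then current += 2
  Yield 8, then current += 2
  Yield 10, then current += 2
  Yield 12, then current += 2
Therefore out = [4, 6, 8, 10, 12].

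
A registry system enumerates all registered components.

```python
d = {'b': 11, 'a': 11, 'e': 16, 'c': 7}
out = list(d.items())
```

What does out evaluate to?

Step 1: d.items() returns (key, value) pairs in insertion order.
Therefore out = [('b', 11), ('a', 11), ('e', 16), ('c', 7)].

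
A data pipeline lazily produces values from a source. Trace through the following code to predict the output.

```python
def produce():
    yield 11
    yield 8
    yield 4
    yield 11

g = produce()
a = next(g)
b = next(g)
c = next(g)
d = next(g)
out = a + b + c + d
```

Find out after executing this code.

Step 1: Create generator and consume all values:
  a = next(g) = 11
  b = next(g) = 8
  c = next(g) = 4
  d = next(g) = 11
Step 2: out = 11 + 8 + 4 + 11 = 34.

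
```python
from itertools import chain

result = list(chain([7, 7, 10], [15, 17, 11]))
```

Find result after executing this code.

Step 1: chain() concatenates iterables: [7, 7, 10] + [15, 17, 11].
Therefore result = [7, 7, 10, 15, 17, 11].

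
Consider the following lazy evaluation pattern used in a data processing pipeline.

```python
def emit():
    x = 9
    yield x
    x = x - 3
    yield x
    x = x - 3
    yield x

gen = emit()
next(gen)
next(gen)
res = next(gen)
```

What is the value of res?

Step 1: Trace through generator execution:
  Yield 1: x starts at 9, yield 9
  Yield 2: x = 9 - 3 = 6, yield 6
  Yield 3: x = 6 - 3 = 3, yield 3
Step 2: First next() gets 9, second next() gets the second value, third next() yields 3.
Therefore res = 3.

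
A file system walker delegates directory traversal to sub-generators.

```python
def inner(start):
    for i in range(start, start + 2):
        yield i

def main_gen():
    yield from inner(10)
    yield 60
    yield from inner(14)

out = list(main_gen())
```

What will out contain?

Step 1: main_gen() delegates to inner(10):
  yield 10
  yield 11
Step 2: yield 60
Step 3: Delegates to inner(14):
  yield 14
  yield 15
Therefore out = [10, 11, 60, 14, 15].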